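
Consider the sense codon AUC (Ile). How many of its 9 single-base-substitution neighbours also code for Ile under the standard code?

Position 1: none → 0 synonymous.
Position 2: none → 0 synonymous.
Position 3: AUU, AUA → 2 synonymous.
Total: 0 + 0 + 2 = 2.

2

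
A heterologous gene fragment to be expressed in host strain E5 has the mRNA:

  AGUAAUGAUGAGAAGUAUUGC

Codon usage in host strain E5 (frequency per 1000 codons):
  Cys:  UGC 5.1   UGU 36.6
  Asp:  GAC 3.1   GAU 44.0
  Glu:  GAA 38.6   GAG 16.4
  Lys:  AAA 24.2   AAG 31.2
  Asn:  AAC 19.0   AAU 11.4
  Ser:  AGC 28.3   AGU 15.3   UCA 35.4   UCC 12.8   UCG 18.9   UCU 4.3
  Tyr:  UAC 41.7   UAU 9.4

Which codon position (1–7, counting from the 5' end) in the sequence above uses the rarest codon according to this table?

Codon 1 AGU (Ser): 15.3 per 1000.
Codon 2 AAU (Asn): 11.4 per 1000.
Codon 3 GAU (Asp): 44.0 per 1000.
Codon 4 GAG (Glu): 16.4 per 1000.
Codon 5 AAG (Lys): 31.2 per 1000.
Codon 6 UAU (Tyr): 9.4 per 1000.
Codon 7 UGC (Cys): 5.1 per 1000.
Lowest frequency is 5.1 at codon 7.

7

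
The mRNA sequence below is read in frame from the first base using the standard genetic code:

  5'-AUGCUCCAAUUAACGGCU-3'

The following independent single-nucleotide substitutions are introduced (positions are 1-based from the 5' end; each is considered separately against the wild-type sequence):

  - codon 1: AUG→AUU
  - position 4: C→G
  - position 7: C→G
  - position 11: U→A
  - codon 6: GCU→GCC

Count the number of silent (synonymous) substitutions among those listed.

1

Codon 1: AUG (Met) → AUU (Ile) — missense.
Codon 2: CUC (Leu) → GUC (Val) — missense.
Codon 3: CAA (Gln) → GAA (Glu) — missense.
Codon 4: UUA (Leu) → UAA (Stop) — nonsense.
Codon 6: GCU (Ala) → GCC (Ala) — synonymous.
Synonymous: 1 of 5.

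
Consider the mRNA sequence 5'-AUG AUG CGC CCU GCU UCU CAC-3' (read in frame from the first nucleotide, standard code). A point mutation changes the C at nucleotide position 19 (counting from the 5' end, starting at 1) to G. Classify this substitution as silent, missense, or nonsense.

Position 19 falls in codon 7: CAC → His.
After the substitution the codon is GAC → Asp.
His ≠ Asp, so this is a missense mutation.

missense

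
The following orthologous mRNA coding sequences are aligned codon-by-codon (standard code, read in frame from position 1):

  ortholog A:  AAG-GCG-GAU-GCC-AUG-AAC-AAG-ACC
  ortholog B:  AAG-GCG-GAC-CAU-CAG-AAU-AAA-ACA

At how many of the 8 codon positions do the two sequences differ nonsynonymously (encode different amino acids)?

2

Codon 1: AAG Lys / AAG Lys — identical.
Codon 2: GCG Ala / GCG Ala — identical.
Codon 3: GAU Asp / GAC Asp — synonymous.
Codon 4: GCC Ala / CAU His — nonsynonymous.
Codon 5: AUG Met / CAG Gln — nonsynonymous.
Codon 6: AAC Asn / AAU Asn — synonymous.
Codon 7: AAG Lys / AAA Lys — synonymous.
Codon 8: ACC Thr / ACA Thr — synonymous.
Nonsynonymous differences: 2.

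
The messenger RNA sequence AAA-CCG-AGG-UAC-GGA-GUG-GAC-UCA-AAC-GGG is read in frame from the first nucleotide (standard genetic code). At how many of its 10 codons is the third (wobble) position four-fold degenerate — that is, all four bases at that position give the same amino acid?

5

Codon 1 AAA (Lys): third position 2-fold.
Codon 2 CCG (Pro): third position 4-fold.
Codon 3 AGG (Arg): third position 2-fold.
Codon 4 UAC (Tyr): third position 2-fold.
Codon 5 GGA (Gly): third position 4-fold.
Codon 6 GUG (Val): third position 4-fold.
Codon 7 GAC (Asp): third position 2-fold.
Codon 8 UCA (Ser): third position 4-fold.
Codon 9 AAC (Asn): third position 2-fold.
Codon 10 GGG (Gly): third position 4-fold.
Four-fold degenerate third positions: 5.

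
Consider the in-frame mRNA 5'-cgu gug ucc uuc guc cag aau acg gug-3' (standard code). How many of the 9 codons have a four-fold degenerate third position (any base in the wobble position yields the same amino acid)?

6

Codon 1 CGU (Arg): third position 4-fold.
Codon 2 GUG (Val): third position 4-fold.
Codon 3 UCC (Ser): third position 4-fold.
Codon 4 UUC (Phe): third position 2-fold.
Codon 5 GUC (Val): third position 4-fold.
Codon 6 CAG (Gln): third position 2-fold.
Codon 7 AAU (Asn): third position 2-fold.
Codon 8 ACG (Thr): third position 4-fold.
Codon 9 GUG (Val): third position 4-fold.
Four-fold degenerate third positions: 6.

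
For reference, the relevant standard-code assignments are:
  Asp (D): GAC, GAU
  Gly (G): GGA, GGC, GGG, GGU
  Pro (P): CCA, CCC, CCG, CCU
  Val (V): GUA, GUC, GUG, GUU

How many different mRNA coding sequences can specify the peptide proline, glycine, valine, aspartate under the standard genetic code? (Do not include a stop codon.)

Pro: 4 codons.
Gly: 4 codons.
Val: 4 codons.
Asp: 2 codons.
4 × 4 × 4 × 2 = 128.

128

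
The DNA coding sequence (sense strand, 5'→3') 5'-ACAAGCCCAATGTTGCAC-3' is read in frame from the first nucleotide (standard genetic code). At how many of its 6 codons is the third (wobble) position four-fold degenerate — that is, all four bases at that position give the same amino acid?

Codon 1 ACA (Thr): third position 4-fold.
Codon 2 AGC (Ser): third position 2-fold.
Codon 3 CCA (Pro): third position 4-fold.
Codon 4 ATG (Met): third position 1-fold.
Codon 5 TTG (Leu): third position 2-fold.
Codon 6 CAC (His): third position 2-fold.
Four-fold degenerate third positions: 2.

2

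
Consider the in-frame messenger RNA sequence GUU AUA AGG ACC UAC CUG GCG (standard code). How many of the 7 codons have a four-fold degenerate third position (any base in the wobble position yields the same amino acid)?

Codon 1 GUU (Val): third position 4-fold.
Codon 2 AUA (Ile): third position 3-fold.
Codon 3 AGG (Arg): third position 2-fold.
Codon 4 ACC (Thr): third position 4-fold.
Codon 5 UAC (Tyr): third position 2-fold.
Codon 6 CUG (Leu): third position 4-fold.
Codon 7 GCG (Ala): third position 4-fold.
Four-fold degenerate third positions: 4.

4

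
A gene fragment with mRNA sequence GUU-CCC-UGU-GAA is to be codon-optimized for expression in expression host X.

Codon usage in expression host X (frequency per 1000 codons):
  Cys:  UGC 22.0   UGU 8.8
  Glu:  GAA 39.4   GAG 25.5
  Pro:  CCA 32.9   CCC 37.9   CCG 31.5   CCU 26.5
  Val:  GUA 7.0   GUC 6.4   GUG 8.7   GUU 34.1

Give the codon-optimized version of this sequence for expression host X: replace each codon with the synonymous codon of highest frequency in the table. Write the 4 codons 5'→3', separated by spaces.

GUU CCC UGC GAA

Codon 1 (Val): best is GUU at 34.1.
Codon 2 (Pro): best is CCC at 37.9.
Codon 3 (Cys): best is UGC at 22.0.
Codon 4 (Glu): best is GAA at 39.4.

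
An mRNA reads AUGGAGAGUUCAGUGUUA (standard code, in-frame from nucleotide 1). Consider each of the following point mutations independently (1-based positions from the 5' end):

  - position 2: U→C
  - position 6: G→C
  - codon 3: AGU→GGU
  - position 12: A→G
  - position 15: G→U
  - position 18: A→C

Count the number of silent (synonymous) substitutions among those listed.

Codon 1: AUG (Met) → ACG (Thr) — missense.
Codon 2: GAG (Glu) → GAC (Asp) — missense.
Codon 3: AGU (Ser) → GGU (Gly) — missense.
Codon 4: UCA (Ser) → UCG (Ser) — synonymous.
Codon 5: GUG (Val) → GUU (Val) — synonymous.
Codon 6: UUA (Leu) → UUC (Phe) — missense.
Synonymous: 2 of 6.

2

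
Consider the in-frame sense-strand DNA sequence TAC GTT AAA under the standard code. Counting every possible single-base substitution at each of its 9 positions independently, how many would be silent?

Codon 1 (TAC, Tyr): 1 synonymous substitution.
Codon 2 (GTT, Val): 3 synonymous substitutions.
Codon 3 (AAA, Lys): 1 synonymous substitution.
Total: 1 + 3 + 1 = 5.

5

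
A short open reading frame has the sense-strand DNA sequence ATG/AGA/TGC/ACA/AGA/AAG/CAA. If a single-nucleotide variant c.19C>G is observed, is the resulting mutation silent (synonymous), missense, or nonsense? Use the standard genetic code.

missense

Position 19 falls in codon 7: CAA → Gln.
After the substitution the codon is GAA → Glu.
Gln ≠ Glu, so this is a missense mutation.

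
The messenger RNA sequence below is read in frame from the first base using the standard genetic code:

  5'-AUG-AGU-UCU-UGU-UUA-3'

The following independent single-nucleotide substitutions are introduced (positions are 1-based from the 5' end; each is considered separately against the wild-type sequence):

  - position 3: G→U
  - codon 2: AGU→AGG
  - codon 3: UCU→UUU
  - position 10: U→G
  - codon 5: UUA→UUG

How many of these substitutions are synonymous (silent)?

1

Codon 1: AUG (Met) → AUU (Ile) — missense.
Codon 2: AGU (Ser) → AGG (Arg) — missense.
Codon 3: UCU (Ser) → UUU (Phe) — missense.
Codon 4: UGU (Cys) → GGU (Gly) — missense.
Codon 5: UUA (Leu) → UUG (Leu) — synonymous.
Synonymous: 1 of 5.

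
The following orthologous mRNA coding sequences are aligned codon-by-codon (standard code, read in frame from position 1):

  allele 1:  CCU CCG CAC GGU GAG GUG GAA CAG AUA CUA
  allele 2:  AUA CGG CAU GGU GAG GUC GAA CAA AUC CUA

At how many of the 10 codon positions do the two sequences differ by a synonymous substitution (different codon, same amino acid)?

Codon 1: CCU Pro / AUA Ile — nonsynonymous.
Codon 2: CCG Pro / CGG Arg — nonsynonymous.
Codon 3: CAC His / CAU His — synonymous.
Codon 4: GGU Gly / GGU Gly — identical.
Codon 5: GAG Glu / GAG Glu — identical.
Codon 6: GUG Val / GUC Val — synonymous.
Codon 7: GAA Glu / GAA Glu — identical.
Codon 8: CAG Gln / CAA Gln — synonymous.
Codon 9: AUA Ile / AUC Ile — synonymous.
Codon 10: CUA Leu / CUA Leu — identical.
Synonymous differences: 4.

4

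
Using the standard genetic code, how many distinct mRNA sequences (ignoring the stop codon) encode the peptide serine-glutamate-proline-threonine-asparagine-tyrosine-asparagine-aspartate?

Ser: 6 codons.
Glu: 2 codons.
Pro: 4 codons.
Thr: 4 codons.
Asn: 2 codons.
Tyr: 2 codons.
Asn: 2 codons.
Asp: 2 codons.
6 × 2 × 4 × 4 × 2 × 2 × 2 × 2 = 3072.

3072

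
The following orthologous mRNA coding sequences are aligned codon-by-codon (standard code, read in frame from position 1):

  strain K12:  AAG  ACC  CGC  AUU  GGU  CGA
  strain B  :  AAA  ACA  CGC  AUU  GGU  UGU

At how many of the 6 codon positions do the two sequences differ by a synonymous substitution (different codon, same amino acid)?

2

Codon 1: AAG Lys / AAA Lys — synonymous.
Codon 2: ACC Thr / ACA Thr — synonymous.
Codon 3: CGC Arg / CGC Arg — identical.
Codon 4: AUU Ile / AUU Ile — identical.
Codon 5: GGU Gly / GGU Gly — identical.
Codon 6: CGA Arg / UGU Cys — nonsynonymous.
Synonymous differences: 2.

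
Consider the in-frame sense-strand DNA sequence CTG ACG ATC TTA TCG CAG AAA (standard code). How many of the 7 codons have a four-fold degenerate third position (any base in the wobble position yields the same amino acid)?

Codon 1 CTG (Leu): third position 4-fold.
Codon 2 ACG (Thr): third position 4-fold.
Codon 3 ATC (Ile): third position 3-fold.
Codon 4 TTA (Leu): third position 2-fold.
Codon 5 TCG (Ser): third position 4-fold.
Codon 6 CAG (Gln): third position 2-fold.
Codon 7 AAA (Lys): third position 2-fold.
Four-fold degenerate third positions: 3.

3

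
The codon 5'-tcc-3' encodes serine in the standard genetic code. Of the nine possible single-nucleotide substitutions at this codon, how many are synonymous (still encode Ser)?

Position 1: none → 0 synonymous.
Position 2: none → 0 synonymous.
Position 3: TCT, TCA, TCG → 3 synonymous.
Total: 0 + 0 + 3 = 3.

3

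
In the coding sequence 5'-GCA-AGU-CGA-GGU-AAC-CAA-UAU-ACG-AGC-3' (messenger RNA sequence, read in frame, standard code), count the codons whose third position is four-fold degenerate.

4

Codon 1 GCA (Ala): third position 4-fold.
Codon 2 AGU (Ser): third position 2-fold.
Codon 3 CGA (Arg): third position 4-fold.
Codon 4 GGU (Gly): third position 4-fold.
Codon 5 AAC (Asn): third position 2-fold.
Codon 6 CAA (Gln): third position 2-fold.
Codon 7 UAU (Tyr): third position 2-fold.
Codon 8 ACG (Thr): third position 4-fold.
Codon 9 AGC (Ser): third position 2-fold.
Four-fold degenerate third positions: 4.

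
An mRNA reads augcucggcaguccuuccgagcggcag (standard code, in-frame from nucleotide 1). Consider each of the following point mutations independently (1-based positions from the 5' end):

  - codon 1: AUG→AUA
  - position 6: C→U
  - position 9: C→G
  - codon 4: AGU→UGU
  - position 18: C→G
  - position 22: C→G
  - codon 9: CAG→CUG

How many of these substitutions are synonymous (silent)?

3

Codon 1: AUG (Met) → AUA (Ile) — missense.
Codon 2: CUC (Leu) → CUU (Leu) — synonymous.
Codon 3: GGC (Gly) → GGG (Gly) — synonymous.
Codon 4: AGU (Ser) → UGU (Cys) — missense.
Codon 6: UCC (Ser) → UCG (Ser) — synonymous.
Codon 8: CGG (Arg) → GGG (Gly) — missense.
Codon 9: CAG (Gln) → CUG (Leu) — missense.
Synonymous: 3 of 7.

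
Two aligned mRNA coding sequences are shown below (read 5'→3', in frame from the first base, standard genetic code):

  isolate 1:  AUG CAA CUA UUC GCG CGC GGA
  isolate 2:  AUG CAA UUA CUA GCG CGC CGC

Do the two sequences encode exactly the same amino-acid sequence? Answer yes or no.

no

Codon 1: AUG Met / AUG Met — identical.
Codon 2: CAA Gln / CAA Gln — identical.
Codon 3: CUA Leu / UUA Leu — synonymous.
Codon 4: UUC Phe / CUA Leu — nonsynonymous.
Codon 5: GCG Ala / GCG Ala — identical.
Codon 6: CGC Arg / CGC Arg — identical.
Codon 7: GGA Gly / CGC Arg — nonsynonymous.
Nonsynonymous differences: 2 → different protein.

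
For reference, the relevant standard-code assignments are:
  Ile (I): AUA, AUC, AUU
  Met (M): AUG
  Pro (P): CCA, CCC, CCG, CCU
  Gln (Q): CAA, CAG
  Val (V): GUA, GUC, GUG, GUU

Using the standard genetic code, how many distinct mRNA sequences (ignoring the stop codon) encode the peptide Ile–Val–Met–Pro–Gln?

Ile: 3 codons.
Val: 4 codons.
Met: 1 codon.
Pro: 4 codons.
Gln: 2 codons.
3 × 4 × 1 × 4 × 2 = 96.

96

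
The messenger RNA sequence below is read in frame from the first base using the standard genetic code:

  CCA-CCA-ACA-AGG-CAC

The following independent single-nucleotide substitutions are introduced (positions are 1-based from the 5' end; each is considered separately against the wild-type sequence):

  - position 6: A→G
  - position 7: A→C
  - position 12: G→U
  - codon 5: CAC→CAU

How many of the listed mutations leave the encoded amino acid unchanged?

2

Codon 2: CCA (Pro) → CCG (Pro) — synonymous.
Codon 3: ACA (Thr) → CCA (Pro) — missense.
Codon 4: AGG (Arg) → AGU (Ser) — missense.
Codon 5: CAC (His) → CAU (His) — synonymous.
Synonymous: 2 of 4.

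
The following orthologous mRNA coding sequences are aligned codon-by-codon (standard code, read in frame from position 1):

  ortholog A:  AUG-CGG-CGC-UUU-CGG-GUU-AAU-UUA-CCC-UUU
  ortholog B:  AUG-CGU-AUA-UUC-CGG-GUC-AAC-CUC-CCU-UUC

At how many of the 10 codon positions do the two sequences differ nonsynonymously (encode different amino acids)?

Codon 1: AUG Met / AUG Met — identical.
Codon 2: CGG Arg / CGU Arg — synonymous.
Codon 3: CGC Arg / AUA Ile — nonsynonymous.
Codon 4: UUU Phe / UUC Phe — synonymous.
Codon 5: CGG Arg / CGG Arg — identical.
Codon 6: GUU Val / GUC Val — synonymous.
Codon 7: AAU Asn / AAC Asn — synonymous.
Codon 8: UUA Leu / CUC Leu — synonymous.
Codon 9: CCC Pro / CCU Pro — synonymous.
Codon 10: UUU Phe / UUC Phe — synonymous.
Nonsynonymous differences: 1.

1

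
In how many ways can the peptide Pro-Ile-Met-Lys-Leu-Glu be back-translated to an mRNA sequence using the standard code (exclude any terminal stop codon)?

Pro: 4 codons.
Ile: 3 codons.
Met: 1 codon.
Lys: 2 codons.
Leu: 6 codons.
Glu: 2 codons.
4 × 3 × 1 × 2 × 6 × 2 = 288.

288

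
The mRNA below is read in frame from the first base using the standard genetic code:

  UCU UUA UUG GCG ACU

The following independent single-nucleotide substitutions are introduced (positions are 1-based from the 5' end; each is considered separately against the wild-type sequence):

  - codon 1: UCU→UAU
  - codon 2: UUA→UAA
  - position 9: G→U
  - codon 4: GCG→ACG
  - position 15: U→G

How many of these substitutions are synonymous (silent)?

Codon 1: UCU (Ser) → UAU (Tyr) — missense.
Codon 2: UUA (Leu) → UAA (Stop) — nonsense.
Codon 3: UUG (Leu) → UUU (Phe) — missense.
Codon 4: GCG (Ala) → ACG (Thr) — missense.
Codon 5: ACU (Thr) → ACG (Thr) — synonymous.
Synonymous: 1 of 5.

1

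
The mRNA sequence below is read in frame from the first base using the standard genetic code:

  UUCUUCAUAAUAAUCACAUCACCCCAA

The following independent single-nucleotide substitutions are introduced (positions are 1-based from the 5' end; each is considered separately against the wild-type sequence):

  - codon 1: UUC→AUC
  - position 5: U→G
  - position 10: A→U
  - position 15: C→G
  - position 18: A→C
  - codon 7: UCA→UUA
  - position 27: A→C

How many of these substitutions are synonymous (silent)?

1

Codon 1: UUC (Phe) → AUC (Ile) — missense.
Codon 2: UUC (Phe) → UGC (Cys) — missense.
Codon 4: AUA (Ile) → UUA (Leu) — missense.
Codon 5: AUC (Ile) → AUG (Met) — missense.
Codon 6: ACA (Thr) → ACC (Thr) — synonymous.
Codon 7: UCA (Ser) → UUA (Leu) — missense.
Codon 9: CAA (Gln) → CAC (His) — missense.
Synonymous: 1 of 7.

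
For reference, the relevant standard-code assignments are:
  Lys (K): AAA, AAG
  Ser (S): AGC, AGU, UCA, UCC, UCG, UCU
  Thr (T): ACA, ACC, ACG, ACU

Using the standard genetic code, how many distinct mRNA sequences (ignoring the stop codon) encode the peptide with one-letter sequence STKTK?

384

Ser: 6 codons.
Thr: 4 codons.
Lys: 2 codons.
Thr: 4 codons.
Lys: 2 codons.
6 × 4 × 2 × 4 × 2 = 384.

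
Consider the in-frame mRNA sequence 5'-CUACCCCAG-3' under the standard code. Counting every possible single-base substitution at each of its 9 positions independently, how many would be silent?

8

Codon 1 (CUA, Leu): 4 synonymous substitutions.
Codon 2 (CCC, Pro): 3 synonymous substitutions.
Codon 3 (CAG, Gln): 1 synonymous substitution.
Total: 4 + 3 + 1 = 8.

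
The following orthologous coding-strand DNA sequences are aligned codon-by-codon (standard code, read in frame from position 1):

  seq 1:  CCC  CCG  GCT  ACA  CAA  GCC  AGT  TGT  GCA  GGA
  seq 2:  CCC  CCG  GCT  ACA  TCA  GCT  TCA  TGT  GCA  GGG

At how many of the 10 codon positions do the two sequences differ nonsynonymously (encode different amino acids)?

Codon 1: CCC Pro / CCC Pro — identical.
Codon 2: CCG Pro / CCG Pro — identical.
Codon 3: GCT Ala / GCT Ala — identical.
Codon 4: ACA Thr / ACA Thr — identical.
Codon 5: CAA Gln / TCA Ser — nonsynonymous.
Codon 6: GCC Ala / GCT Ala — synonymous.
Codon 7: AGT Ser / TCA Ser — synonymous.
Codon 8: TGT Cys / TGT Cys — identical.
Codon 9: GCA Ala / GCA Ala — identical.
Codon 10: GGA Gly / GGG Gly — synonymous.
Nonsynonymous differences: 1.

1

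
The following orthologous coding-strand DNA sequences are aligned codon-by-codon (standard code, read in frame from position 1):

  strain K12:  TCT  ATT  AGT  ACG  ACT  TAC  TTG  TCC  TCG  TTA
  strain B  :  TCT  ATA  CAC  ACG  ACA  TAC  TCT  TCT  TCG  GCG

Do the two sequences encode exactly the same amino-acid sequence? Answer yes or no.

Codon 1: TCT Ser / TCT Ser — identical.
Codon 2: ATT Ile / ATA Ile — synonymous.
Codon 3: AGT Ser / CAC His — nonsynonymous.
Codon 4: ACG Thr / ACG Thr — identical.
Codon 5: ACT Thr / ACA Thr — synonymous.
Codon 6: TAC Tyr / TAC Tyr — identical.
Codon 7: TTG Leu / TCT Ser — nonsynonymous.
Codon 8: TCC Ser / TCT Ser — synonymous.
Codon 9: TCG Ser / TCG Ser — identical.
Codon 10: TTA Leu / GCG Ala — nonsynonymous.
Nonsynonymous differences: 3 → different protein.

no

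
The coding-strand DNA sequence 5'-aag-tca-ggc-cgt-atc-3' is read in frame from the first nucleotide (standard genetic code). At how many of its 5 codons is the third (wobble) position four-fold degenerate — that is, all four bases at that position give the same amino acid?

3

Codon 1 AAG (Lys): third position 2-fold.
Codon 2 TCA (Ser): third position 4-fold.
Codon 3 GGC (Gly): third position 4-fold.
Codon 4 CGT (Arg): third position 4-fold.
Codon 5 ATC (Ile): third position 3-fold.
Four-fold degenerate third positions: 3.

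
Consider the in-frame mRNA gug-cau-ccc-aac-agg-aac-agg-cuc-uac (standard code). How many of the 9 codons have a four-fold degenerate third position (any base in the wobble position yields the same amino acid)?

Codon 1 GUG (Val): third position 4-fold.
Codon 2 CAU (His): third position 2-fold.
Codon 3 CCC (Pro): third position 4-fold.
Codon 4 AAC (Asn): third position 2-fold.
Codon 5 AGG (Arg): third position 2-fold.
Codon 6 AAC (Asn): third position 2-fold.
Codon 7 AGG (Arg): third position 2-fold.
Codon 8 CUC (Leu): third position 4-fold.
Codon 9 UAC (Tyr): third position 2-fold.
Four-fold degenerate third positions: 3.

3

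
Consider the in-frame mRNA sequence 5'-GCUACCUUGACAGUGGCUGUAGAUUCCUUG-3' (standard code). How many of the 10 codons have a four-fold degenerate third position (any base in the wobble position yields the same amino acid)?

Codon 1 GCU (Ala): third position 4-fold.
Codon 2 ACC (Thr): third position 4-fold.
Codon 3 UUG (Leu): third position 2-fold.
Codon 4 ACA (Thr): third position 4-fold.
Codon 5 GUG (Val): third position 4-fold.
Codon 6 GCU (Ala): third position 4-fold.
Codon 7 GUA (Val): third position 4-fold.
Codon 8 GAU (Asp): third position 2-fold.
Codon 9 UCC (Ser): third position 4-fold.
Codon 10 UUG (Leu): third position 2-fold.
Four-fold degenerate third positions: 7.

7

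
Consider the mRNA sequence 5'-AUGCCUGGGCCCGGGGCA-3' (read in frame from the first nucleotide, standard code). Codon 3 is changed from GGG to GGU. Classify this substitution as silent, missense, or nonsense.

Position 9 falls in codon 3: GGG → Gly.
After the substitution the codon is GGU → Gly.
Both encode Gly, so the change is synonymous.

silent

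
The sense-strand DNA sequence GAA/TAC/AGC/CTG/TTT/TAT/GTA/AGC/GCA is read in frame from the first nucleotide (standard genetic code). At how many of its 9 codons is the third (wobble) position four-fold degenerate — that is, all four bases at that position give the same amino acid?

Codon 1 GAA (Glu): third position 2-fold.
Codon 2 TAC (Tyr): third position 2-fold.
Codon 3 AGC (Ser): third position 2-fold.
Codon 4 CTG (Leu): third position 4-fold.
Codon 5 TTT (Phe): third position 2-fold.
Codon 6 TAT (Tyr): third position 2-fold.
Codon 7 GTA (Val): third position 4-fold.
Codon 8 AGC (Ser): third position 2-fold.
Codon 9 GCA (Ala): third position 4-fold.
Four-fold degenerate third positions: 3.

3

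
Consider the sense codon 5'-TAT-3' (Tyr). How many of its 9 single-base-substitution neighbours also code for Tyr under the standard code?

1

Position 1: none → 0 synonymous.
Position 2: none → 0 synonymous.
Position 3: TAC → 1 synonymous.
Total: 0 + 0 + 1 = 1.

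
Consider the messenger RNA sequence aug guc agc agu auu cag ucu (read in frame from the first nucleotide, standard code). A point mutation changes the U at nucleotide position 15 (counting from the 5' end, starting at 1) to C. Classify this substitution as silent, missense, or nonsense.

Position 15 falls in codon 5: AUU → Ile.
After the substitution the codon is AUC → Ile.
Both encode Ile, so the change is synonymous.

silent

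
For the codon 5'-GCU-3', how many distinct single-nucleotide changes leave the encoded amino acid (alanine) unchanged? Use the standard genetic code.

3

Position 1: none → 0 synonymous.
Position 2: none → 0 synonymous.
Position 3: GCC, GCA, GCG → 3 synonymous.
Total: 0 + 0 + 3 = 3.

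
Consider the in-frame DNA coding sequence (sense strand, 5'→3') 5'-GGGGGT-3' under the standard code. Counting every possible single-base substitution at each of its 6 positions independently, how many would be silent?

6

Codon 1 (GGG, Gly): 3 synonymous substitutions.
Codon 2 (GGT, Gly): 3 synonymous substitutions.
Total: 3 + 3 = 6.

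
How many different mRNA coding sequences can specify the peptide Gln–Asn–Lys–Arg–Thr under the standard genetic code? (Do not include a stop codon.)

Gln: 2 codons.
Asn: 2 codons.
Lys: 2 codons.
Arg: 6 codons.
Thr: 4 codons.
2 × 2 × 2 × 6 × 4 = 192.

192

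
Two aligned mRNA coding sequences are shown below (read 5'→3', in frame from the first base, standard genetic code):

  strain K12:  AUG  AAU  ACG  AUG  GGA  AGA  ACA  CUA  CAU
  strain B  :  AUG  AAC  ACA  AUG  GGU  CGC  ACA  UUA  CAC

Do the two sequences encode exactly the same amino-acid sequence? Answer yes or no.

yes

Codon 1: AUG Met / AUG Met — identical.
Codon 2: AAU Asn / AAC Asn — synonymous.
Codon 3: ACG Thr / ACA Thr — synonymous.
Codon 4: AUG Met / AUG Met — identical.
Codon 5: GGA Gly / GGU Gly — synonymous.
Codon 6: AGA Arg / CGC Arg — synonymous.
Codon 7: ACA Thr / ACA Thr — identical.
Codon 8: CUA Leu / UUA Leu — synonymous.
Codon 9: CAU His / CAC His — synonymous.
Nonsynonymous differences: 0 → same protein.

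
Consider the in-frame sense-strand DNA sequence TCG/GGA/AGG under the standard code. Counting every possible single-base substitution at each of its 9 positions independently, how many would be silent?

8

Codon 1 (TCG, Ser): 3 synonymous substitutions.
Codon 2 (GGA, Gly): 3 synonymous substitutions.
Codon 3 (AGG, Arg): 2 synonymous substitutions.
Total: 3 + 3 + 2 = 8.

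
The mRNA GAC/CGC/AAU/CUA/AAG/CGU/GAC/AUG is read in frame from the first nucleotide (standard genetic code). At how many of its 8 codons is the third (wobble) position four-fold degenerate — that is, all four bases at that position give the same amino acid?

3

Codon 1 GAC (Asp): third position 2-fold.
Codon 2 CGC (Arg): third position 4-fold.
Codon 3 AAU (Asn): third position 2-fold.
Codon 4 CUA (Leu): third position 4-fold.
Codon 5 AAG (Lys): third position 2-fold.
Codon 6 CGU (Arg): third position 4-fold.
Codon 7 GAC (Asp): third position 2-fold.
Codon 8 AUG (Met): third position 1-fold.
Four-fold degenerate third positions: 3.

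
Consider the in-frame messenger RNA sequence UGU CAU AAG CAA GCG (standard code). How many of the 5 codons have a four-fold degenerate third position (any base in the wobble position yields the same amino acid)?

1

Codon 1 UGU (Cys): third position 2-fold.
Codon 2 CAU (His): third position 2-fold.
Codon 3 AAG (Lys): third position 2-fold.
Codon 4 CAA (Gln): third position 2-fold.
Codon 5 GCG (Ala): third position 4-fold.
Four-fold degenerate third positions: 1.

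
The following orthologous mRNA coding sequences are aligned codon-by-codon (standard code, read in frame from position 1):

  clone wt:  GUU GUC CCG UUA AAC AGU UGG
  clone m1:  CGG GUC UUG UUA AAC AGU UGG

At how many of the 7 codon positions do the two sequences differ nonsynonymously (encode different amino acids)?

Codon 1: GUU Val / CGG Arg — nonsynonymous.
Codon 2: GUC Val / GUC Val — identical.
Codon 3: CCG Pro / UUG Leu — nonsynonymous.
Codon 4: UUA Leu / UUA Leu — identical.
Codon 5: AAC Asn / AAC Asn — identical.
Codon 6: AGU Ser / AGU Ser — identical.
Codon 7: UGG Trp / UGG Trp — identical.
Nonsynonymous differences: 2.

2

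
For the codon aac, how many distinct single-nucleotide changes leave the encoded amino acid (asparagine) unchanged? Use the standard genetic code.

Position 1: none → 0 synonymous.
Position 2: none → 0 synonymous.
Position 3: AAU → 1 synonymous.
Total: 0 + 0 + 1 = 1.

1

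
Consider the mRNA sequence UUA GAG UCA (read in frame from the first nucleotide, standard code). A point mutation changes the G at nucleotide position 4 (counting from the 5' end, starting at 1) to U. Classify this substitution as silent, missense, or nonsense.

nonsense

Position 4 falls in codon 2: GAG → Glu.
After the substitution the codon is UAG → Stop.
The new codon is a stop codon, so this is a nonsense mutation.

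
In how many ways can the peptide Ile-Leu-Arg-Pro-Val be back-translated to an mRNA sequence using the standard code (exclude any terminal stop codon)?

Ile: 3 codons.
Leu: 6 codons.
Arg: 6 codons.
Pro: 4 codons.
Val: 4 codons.
3 × 6 × 6 × 4 × 4 = 1728.

1728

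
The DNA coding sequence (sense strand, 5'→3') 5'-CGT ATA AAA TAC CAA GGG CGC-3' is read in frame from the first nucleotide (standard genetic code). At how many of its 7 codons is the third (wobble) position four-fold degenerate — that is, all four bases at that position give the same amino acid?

3

Codon 1 CGT (Arg): third position 4-fold.
Codon 2 ATA (Ile): third position 3-fold.
Codon 3 AAA (Lys): third position 2-fold.
Codon 4 TAC (Tyr): third position 2-fold.
Codon 5 CAA (Gln): third position 2-fold.
Codon 6 GGG (Gly): third position 4-fold.
Codon 7 CGC (Arg): third position 4-fold.
Four-fold degenerate third positions: 3.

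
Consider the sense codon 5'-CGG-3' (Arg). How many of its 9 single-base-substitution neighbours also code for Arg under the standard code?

Position 1: AGG → 1 synonymous.
Position 2: none → 0 synonymous.
Position 3: CGT, CGC, CGA → 3 synonymous.
Total: 1 + 0 + 3 = 4.

4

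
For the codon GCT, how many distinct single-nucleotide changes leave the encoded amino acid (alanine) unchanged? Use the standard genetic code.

3

Position 1: none → 0 synonymous.
Position 2: none → 0 synonymous.
Position 3: GCC, GCA, GCG → 3 synonymous.
Total: 0 + 0 + 3 = 3.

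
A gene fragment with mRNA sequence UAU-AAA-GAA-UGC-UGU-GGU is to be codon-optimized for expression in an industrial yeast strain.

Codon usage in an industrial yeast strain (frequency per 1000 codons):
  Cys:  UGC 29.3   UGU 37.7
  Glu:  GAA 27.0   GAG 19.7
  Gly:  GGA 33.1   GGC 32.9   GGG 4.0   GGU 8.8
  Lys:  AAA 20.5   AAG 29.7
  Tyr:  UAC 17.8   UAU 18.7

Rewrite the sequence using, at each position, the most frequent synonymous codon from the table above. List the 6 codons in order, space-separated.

Codon 1 (Tyr): best is UAU at 18.7.
Codon 2 (Lys): best is AAG at 29.7.
Codon 3 (Glu): best is GAA at 27.0.
Codon 4 (Cys): best is UGU at 37.7.
Codon 5 (Cys): best is UGU at 37.7.
Codon 6 (Gly): best is GGA at 33.1.

UAU AAG GAA UGU UGU GGA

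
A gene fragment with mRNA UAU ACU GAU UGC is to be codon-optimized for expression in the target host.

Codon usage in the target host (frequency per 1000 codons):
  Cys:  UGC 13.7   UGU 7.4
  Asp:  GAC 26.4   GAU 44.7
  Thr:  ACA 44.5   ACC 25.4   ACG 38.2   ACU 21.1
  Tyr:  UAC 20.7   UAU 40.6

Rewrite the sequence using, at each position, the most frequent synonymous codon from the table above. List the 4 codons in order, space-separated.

UAU ACA GAU UGC

Codon 1 (Tyr): best is UAU at 40.6.
Codon 2 (Thr): best is ACA at 44.5.
Codon 3 (Asp): best is GAU at 44.7.
Codon 4 (Cys): best is UGC at 13.7.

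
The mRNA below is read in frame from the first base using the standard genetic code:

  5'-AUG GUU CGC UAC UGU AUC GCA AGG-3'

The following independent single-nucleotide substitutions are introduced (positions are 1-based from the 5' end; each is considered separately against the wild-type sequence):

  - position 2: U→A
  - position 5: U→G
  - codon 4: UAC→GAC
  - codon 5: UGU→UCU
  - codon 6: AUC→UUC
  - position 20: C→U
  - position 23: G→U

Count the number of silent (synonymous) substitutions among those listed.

0

Codon 1: AUG (Met) → AAG (Lys) — missense.
Codon 2: GUU (Val) → GGU (Gly) — missense.
Codon 4: UAC (Tyr) → GAC (Asp) — missense.
Codon 5: UGU (Cys) → UCU (Ser) — missense.
Codon 6: AUC (Ile) → UUC (Phe) — missense.
Codon 7: GCA (Ala) → GUA (Val) — missense.
Codon 8: AGG (Arg) → AUG (Met) — missense.
Synonymous: 0 of 7.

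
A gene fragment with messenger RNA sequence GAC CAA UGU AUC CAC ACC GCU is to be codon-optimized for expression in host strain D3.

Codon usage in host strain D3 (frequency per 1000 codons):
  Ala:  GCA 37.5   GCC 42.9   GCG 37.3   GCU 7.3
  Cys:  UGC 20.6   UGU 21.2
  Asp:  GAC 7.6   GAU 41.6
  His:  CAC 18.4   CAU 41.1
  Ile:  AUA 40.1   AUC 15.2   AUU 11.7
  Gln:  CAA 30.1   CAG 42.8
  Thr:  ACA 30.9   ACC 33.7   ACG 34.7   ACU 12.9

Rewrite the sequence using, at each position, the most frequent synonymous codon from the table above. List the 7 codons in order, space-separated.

GAU CAG UGU AUA CAU ACG GCC

Codon 1 (Asp): best is GAU at 41.6.
Codon 2 (Gln): best is CAG at 42.8.
Codon 3 (Cys): best is UGU at 21.2.
Codon 4 (Ile): best is AUA at 40.1.
Codon 5 (His): best is CAU at 41.1.
Codon 6 (Thr): best is ACG at 34.7.
Codon 7 (Ala): best is GCC at 42.9.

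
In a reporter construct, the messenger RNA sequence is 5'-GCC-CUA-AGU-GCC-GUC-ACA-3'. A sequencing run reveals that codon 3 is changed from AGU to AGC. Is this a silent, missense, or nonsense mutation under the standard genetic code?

Position 9 falls in codon 3: AGU → Ser.
After the substitution the codon is AGC → Ser.
Both encode Ser, so the change is synonymous.

silent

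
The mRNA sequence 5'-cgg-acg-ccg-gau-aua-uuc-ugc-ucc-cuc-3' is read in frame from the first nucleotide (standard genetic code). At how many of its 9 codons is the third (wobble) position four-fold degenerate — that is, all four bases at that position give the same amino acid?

Codon 1 CGG (Arg): third position 4-fold.
Codon 2 ACG (Thr): third position 4-fold.
Codon 3 CCG (Pro): third position 4-fold.
Codon 4 GAU (Asp): third position 2-fold.
Codon 5 AUA (Ile): third position 3-fold.
Codon 6 UUC (Phe): third position 2-fold.
Codon 7 UGC (Cys): third position 2-fold.
Codon 8 UCC (Ser): third position 4-fold.
Codon 9 CUC (Leu): third position 4-fold.
Four-fold degenerate third positions: 5.

5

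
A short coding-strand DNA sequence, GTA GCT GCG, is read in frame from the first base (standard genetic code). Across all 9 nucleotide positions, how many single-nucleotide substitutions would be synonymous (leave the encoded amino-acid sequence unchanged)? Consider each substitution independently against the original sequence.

9

Codon 1 (GTA, Val): 3 synonymous substitutions.
Codon 2 (GCT, Ala): 3 synonymous substitutions.
Codon 3 (GCG, Ala): 3 synonymous substitutions.
Total: 3 + 3 + 3 = 9.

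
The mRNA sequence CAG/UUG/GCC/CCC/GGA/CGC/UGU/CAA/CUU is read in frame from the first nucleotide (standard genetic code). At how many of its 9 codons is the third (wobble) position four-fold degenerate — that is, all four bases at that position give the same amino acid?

5

Codon 1 CAG (Gln): third position 2-fold.
Codon 2 UUG (Leu): third position 2-fold.
Codon 3 GCC (Ala): third position 4-fold.
Codon 4 CCC (Pro): third position 4-fold.
Codon 5 GGA (Gly): third position 4-fold.
Codon 6 CGC (Arg): third position 4-fold.
Codon 7 UGU (Cys): third position 2-fold.
Codon 8 CAA (Gln): third position 2-fold.
Codon 9 CUU (Leu): third position 4-fold.
Four-fold degenerate third positions: 5.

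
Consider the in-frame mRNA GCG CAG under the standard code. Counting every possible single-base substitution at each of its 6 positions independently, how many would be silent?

4

Codon 1 (GCG, Ala): 3 synonymous substitutions.
Codon 2 (CAG, Gln): 1 synonymous substitution.
Total: 3 + 1 = 4.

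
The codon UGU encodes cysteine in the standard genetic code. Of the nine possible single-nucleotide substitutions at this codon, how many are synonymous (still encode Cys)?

Position 1: none → 0 synonymous.
Position 2: none → 0 synonymous.
Position 3: UGC → 1 synonymous.
Total: 0 + 0 + 1 = 1.

1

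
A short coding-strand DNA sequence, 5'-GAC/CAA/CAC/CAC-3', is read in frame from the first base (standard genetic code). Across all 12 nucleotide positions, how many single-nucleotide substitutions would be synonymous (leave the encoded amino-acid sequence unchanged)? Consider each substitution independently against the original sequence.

4

Codon 1 (GAC, Asp): 1 synonymous substitution.
Codon 2 (CAA, Gln): 1 synonymous substitution.
Codon 3 (CAC, His): 1 synonymous substitution.
Codon 4 (CAC, His): 1 synonymous substitution.
Total: 1 + 1 + 1 + 1 = 4.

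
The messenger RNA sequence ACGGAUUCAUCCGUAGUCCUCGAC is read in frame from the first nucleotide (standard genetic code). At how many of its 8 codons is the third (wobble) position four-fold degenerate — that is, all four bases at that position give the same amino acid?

6

Codon 1 ACG (Thr): third position 4-fold.
Codon 2 GAU (Asp): third position 2-fold.
Codon 3 UCA (Ser): third position 4-fold.
Codon 4 UCC (Ser): third position 4-fold.
Codon 5 GUA (Val): third position 4-fold.
Codon 6 GUC (Val): third position 4-fold.
Codon 7 CUC (Leu): third position 4-fold.
Codon 8 GAC (Asp): third position 2-fold.
Four-fold degenerate third positions: 6.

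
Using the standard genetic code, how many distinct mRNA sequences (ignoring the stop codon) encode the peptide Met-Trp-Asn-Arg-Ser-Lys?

144

Met: 1 codon.
Trp: 1 codon.
Asn: 2 codons.
Arg: 6 codons.
Ser: 6 codons.
Lys: 2 codons.
1 × 1 × 2 × 6 × 6 × 2 = 144.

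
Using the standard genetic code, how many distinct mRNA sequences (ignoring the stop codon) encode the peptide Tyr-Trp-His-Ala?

Tyr: 2 codons.
Trp: 1 codon.
His: 2 codons.
Ala: 4 codons.
2 × 1 × 2 × 4 = 16.

16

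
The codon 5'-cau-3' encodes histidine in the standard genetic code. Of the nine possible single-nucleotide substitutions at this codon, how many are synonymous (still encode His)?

Position 1: none → 0 synonymous.
Position 2: none → 0 synonymous.
Position 3: CAC → 1 synonymous.
Total: 0 + 0 + 1 = 1.

1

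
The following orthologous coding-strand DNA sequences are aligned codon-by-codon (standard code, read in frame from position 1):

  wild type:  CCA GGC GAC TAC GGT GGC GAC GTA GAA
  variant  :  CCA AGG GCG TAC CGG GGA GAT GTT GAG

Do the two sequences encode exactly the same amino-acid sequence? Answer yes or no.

Codon 1: CCA Pro / CCA Pro — identical.
Codon 2: GGC Gly / AGG Arg — nonsynonymous.
Codon 3: GAC Asp / GCG Ala — nonsynonymous.
Codon 4: TAC Tyr / TAC Tyr — identical.
Codon 5: GGT Gly / CGG Arg — nonsynonymous.
Codon 6: GGC Gly / GGA Gly — synonymous.
Codon 7: GAC Asp / GAT Asp — synonymous.
Codon 8: GTA Val / GTT Val — synonymous.
Codon 9: GAA Glu / GAG Glu — synonymous.
Nonsynonymous differences: 3 → different protein.

no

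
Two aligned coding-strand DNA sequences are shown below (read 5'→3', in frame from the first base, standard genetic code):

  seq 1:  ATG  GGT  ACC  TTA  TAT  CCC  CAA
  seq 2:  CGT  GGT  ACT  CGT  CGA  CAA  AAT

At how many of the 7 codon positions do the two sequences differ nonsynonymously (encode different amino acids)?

Codon 1: ATG Met / CGT Arg — nonsynonymous.
Codon 2: GGT Gly / GGT Gly — identical.
Codon 3: ACC Thr / ACT Thr — synonymous.
Codon 4: TTA Leu / CGT Arg — nonsynonymous.
Codon 5: TAT Tyr / CGA Arg — nonsynonymous.
Codon 6: CCC Pro / CAA Gln — nonsynonymous.
Codon 7: CAA Gln / AAT Asn — nonsynonymous.
Nonsynonymous differences: 5.

5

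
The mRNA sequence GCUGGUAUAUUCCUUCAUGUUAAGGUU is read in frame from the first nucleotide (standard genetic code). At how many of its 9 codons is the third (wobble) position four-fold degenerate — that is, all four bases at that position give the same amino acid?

5

Codon 1 GCU (Ala): third position 4-fold.
Codon 2 GGU (Gly): third position 4-fold.
Codon 3 AUA (Ile): third position 3-fold.
Codon 4 UUC (Phe): third position 2-fold.
Codon 5 CUU (Leu): third position 4-fold.
Codon 6 CAU (His): third position 2-fold.
Codon 7 GUU (Val): third position 4-fold.
Codon 8 AAG (Lys): third position 2-fold.
Codon 9 GUU (Val): third position 4-fold.
Four-fold degenerate third positions: 5.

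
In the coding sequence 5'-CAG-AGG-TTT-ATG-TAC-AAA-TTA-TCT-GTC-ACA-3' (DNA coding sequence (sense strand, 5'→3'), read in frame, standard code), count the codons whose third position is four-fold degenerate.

Codon 1 CAG (Gln): third position 2-fold.
Codon 2 AGG (Arg): third position 2-fold.
Codon 3 TTT (Phe): third position 2-fold.
Codon 4 ATG (Met): third position 1-fold.
Codon 5 TAC (Tyr): third position 2-fold.
Codon 6 AAA (Lys): third position 2-fold.
Codon 7 TTA (Leu): third position 2-fold.
Codon 8 TCT (Ser): third position 4-fold.
Codon 9 GTC (Val): third position 4-fold.
Codon 10 ACA (Thr): third position 4-fold.
Four-fold degenerate third positions: 3.

3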